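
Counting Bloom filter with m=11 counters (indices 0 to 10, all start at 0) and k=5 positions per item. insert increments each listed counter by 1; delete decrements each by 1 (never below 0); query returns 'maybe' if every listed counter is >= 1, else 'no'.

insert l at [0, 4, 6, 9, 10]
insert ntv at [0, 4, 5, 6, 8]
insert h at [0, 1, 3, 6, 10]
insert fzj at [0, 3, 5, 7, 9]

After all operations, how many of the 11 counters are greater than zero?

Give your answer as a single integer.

Step 1: insert l at [0, 4, 6, 9, 10] -> counters=[1,0,0,0,1,0,1,0,0,1,1]
Step 2: insert ntv at [0, 4, 5, 6, 8] -> counters=[2,0,0,0,2,1,2,0,1,1,1]
Step 3: insert h at [0, 1, 3, 6, 10] -> counters=[3,1,0,1,2,1,3,0,1,1,2]
Step 4: insert fzj at [0, 3, 5, 7, 9] -> counters=[4,1,0,2,2,2,3,1,1,2,2]
Final counters=[4,1,0,2,2,2,3,1,1,2,2] -> 10 nonzero

Answer: 10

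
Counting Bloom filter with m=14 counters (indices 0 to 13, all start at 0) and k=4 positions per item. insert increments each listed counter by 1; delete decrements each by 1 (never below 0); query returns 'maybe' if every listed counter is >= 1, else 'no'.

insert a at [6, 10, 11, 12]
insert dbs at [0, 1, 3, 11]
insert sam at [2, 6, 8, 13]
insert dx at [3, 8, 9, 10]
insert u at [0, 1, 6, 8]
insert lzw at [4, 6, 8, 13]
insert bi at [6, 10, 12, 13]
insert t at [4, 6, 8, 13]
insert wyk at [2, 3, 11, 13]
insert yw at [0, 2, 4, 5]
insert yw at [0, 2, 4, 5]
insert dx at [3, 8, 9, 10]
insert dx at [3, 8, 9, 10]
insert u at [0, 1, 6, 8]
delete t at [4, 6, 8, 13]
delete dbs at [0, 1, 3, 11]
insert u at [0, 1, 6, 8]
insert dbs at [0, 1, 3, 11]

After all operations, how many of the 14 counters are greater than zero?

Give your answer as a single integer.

Answer: 13

Derivation:
Step 1: insert a at [6, 10, 11, 12] -> counters=[0,0,0,0,0,0,1,0,0,0,1,1,1,0]
Step 2: insert dbs at [0, 1, 3, 11] -> counters=[1,1,0,1,0,0,1,0,0,0,1,2,1,0]
Step 3: insert sam at [2, 6, 8, 13] -> counters=[1,1,1,1,0,0,2,0,1,0,1,2,1,1]
Step 4: insert dx at [3, 8, 9, 10] -> counters=[1,1,1,2,0,0,2,0,2,1,2,2,1,1]
Step 5: insert u at [0, 1, 6, 8] -> counters=[2,2,1,2,0,0,3,0,3,1,2,2,1,1]
Step 6: insert lzw at [4, 6, 8, 13] -> counters=[2,2,1,2,1,0,4,0,4,1,2,2,1,2]
Step 7: insert bi at [6, 10, 12, 13] -> counters=[2,2,1,2,1,0,5,0,4,1,3,2,2,3]
Step 8: insert t at [4, 6, 8, 13] -> counters=[2,2,1,2,2,0,6,0,5,1,3,2,2,4]
Step 9: insert wyk at [2, 3, 11, 13] -> counters=[2,2,2,3,2,0,6,0,5,1,3,3,2,5]
Step 10: insert yw at [0, 2, 4, 5] -> counters=[3,2,3,3,3,1,6,0,5,1,3,3,2,5]
Step 11: insert yw at [0, 2, 4, 5] -> counters=[4,2,4,3,4,2,6,0,5,1,3,3,2,5]
Step 12: insert dx at [3, 8, 9, 10] -> counters=[4,2,4,4,4,2,6,0,6,2,4,3,2,5]
Step 13: insert dx at [3, 8, 9, 10] -> counters=[4,2,4,5,4,2,6,0,7,3,5,3,2,5]
Step 14: insert u at [0, 1, 6, 8] -> counters=[5,3,4,5,4,2,7,0,8,3,5,3,2,5]
Step 15: delete t at [4, 6, 8, 13] -> counters=[5,3,4,5,3,2,6,0,7,3,5,3,2,4]
Step 16: delete dbs at [0, 1, 3, 11] -> counters=[4,2,4,4,3,2,6,0,7,3,5,2,2,4]
Step 17: insert u at [0, 1, 6, 8] -> counters=[5,3,4,4,3,2,7,0,8,3,5,2,2,4]
Step 18: insert dbs at [0, 1, 3, 11] -> counters=[6,4,4,5,3,2,7,0,8,3,5,3,2,4]
Final counters=[6,4,4,5,3,2,7,0,8,3,5,3,2,4] -> 13 nonzero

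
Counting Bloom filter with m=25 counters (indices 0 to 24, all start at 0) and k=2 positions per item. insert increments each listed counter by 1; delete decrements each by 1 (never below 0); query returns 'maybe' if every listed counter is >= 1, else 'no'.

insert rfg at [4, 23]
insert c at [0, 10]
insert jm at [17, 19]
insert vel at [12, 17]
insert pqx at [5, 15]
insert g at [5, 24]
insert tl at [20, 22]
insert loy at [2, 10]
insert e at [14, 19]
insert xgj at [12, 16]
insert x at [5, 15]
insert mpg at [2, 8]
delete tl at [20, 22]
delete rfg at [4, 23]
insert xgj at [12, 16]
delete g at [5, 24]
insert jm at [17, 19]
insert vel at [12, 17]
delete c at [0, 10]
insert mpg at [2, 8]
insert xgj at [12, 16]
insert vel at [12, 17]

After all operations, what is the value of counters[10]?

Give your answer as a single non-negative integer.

Step 1: insert rfg at [4, 23] -> counters=[0,0,0,0,1,0,0,0,0,0,0,0,0,0,0,0,0,0,0,0,0,0,0,1,0]
Step 2: insert c at [0, 10] -> counters=[1,0,0,0,1,0,0,0,0,0,1,0,0,0,0,0,0,0,0,0,0,0,0,1,0]
Step 3: insert jm at [17, 19] -> counters=[1,0,0,0,1,0,0,0,0,0,1,0,0,0,0,0,0,1,0,1,0,0,0,1,0]
Step 4: insert vel at [12, 17] -> counters=[1,0,0,0,1,0,0,0,0,0,1,0,1,0,0,0,0,2,0,1,0,0,0,1,0]
Step 5: insert pqx at [5, 15] -> counters=[1,0,0,0,1,1,0,0,0,0,1,0,1,0,0,1,0,2,0,1,0,0,0,1,0]
Step 6: insert g at [5, 24] -> counters=[1,0,0,0,1,2,0,0,0,0,1,0,1,0,0,1,0,2,0,1,0,0,0,1,1]
Step 7: insert tl at [20, 22] -> counters=[1,0,0,0,1,2,0,0,0,0,1,0,1,0,0,1,0,2,0,1,1,0,1,1,1]
Step 8: insert loy at [2, 10] -> counters=[1,0,1,0,1,2,0,0,0,0,2,0,1,0,0,1,0,2,0,1,1,0,1,1,1]
Step 9: insert e at [14, 19] -> counters=[1,0,1,0,1,2,0,0,0,0,2,0,1,0,1,1,0,2,0,2,1,0,1,1,1]
Step 10: insert xgj at [12, 16] -> counters=[1,0,1,0,1,2,0,0,0,0,2,0,2,0,1,1,1,2,0,2,1,0,1,1,1]
Step 11: insert x at [5, 15] -> counters=[1,0,1,0,1,3,0,0,0,0,2,0,2,0,1,2,1,2,0,2,1,0,1,1,1]
Step 12: insert mpg at [2, 8] -> counters=[1,0,2,0,1,3,0,0,1,0,2,0,2,0,1,2,1,2,0,2,1,0,1,1,1]
Step 13: delete tl at [20, 22] -> counters=[1,0,2,0,1,3,0,0,1,0,2,0,2,0,1,2,1,2,0,2,0,0,0,1,1]
Step 14: delete rfg at [4, 23] -> counters=[1,0,2,0,0,3,0,0,1,0,2,0,2,0,1,2,1,2,0,2,0,0,0,0,1]
Step 15: insert xgj at [12, 16] -> counters=[1,0,2,0,0,3,0,0,1,0,2,0,3,0,1,2,2,2,0,2,0,0,0,0,1]
Step 16: delete g at [5, 24] -> counters=[1,0,2,0,0,2,0,0,1,0,2,0,3,0,1,2,2,2,0,2,0,0,0,0,0]
Step 17: insert jm at [17, 19] -> counters=[1,0,2,0,0,2,0,0,1,0,2,0,3,0,1,2,2,3,0,3,0,0,0,0,0]
Step 18: insert vel at [12, 17] -> counters=[1,0,2,0,0,2,0,0,1,0,2,0,4,0,1,2,2,4,0,3,0,0,0,0,0]
Step 19: delete c at [0, 10] -> counters=[0,0,2,0,0,2,0,0,1,0,1,0,4,0,1,2,2,4,0,3,0,0,0,0,0]
Step 20: insert mpg at [2, 8] -> counters=[0,0,3,0,0,2,0,0,2,0,1,0,4,0,1,2,2,4,0,3,0,0,0,0,0]
Step 21: insert xgj at [12, 16] -> counters=[0,0,3,0,0,2,0,0,2,0,1,0,5,0,1,2,3,4,0,3,0,0,0,0,0]
Step 22: insert vel at [12, 17] -> counters=[0,0,3,0,0,2,0,0,2,0,1,0,6,0,1,2,3,5,0,3,0,0,0,0,0]
Final counters=[0,0,3,0,0,2,0,0,2,0,1,0,6,0,1,2,3,5,0,3,0,0,0,0,0] -> counters[10]=1

Answer: 1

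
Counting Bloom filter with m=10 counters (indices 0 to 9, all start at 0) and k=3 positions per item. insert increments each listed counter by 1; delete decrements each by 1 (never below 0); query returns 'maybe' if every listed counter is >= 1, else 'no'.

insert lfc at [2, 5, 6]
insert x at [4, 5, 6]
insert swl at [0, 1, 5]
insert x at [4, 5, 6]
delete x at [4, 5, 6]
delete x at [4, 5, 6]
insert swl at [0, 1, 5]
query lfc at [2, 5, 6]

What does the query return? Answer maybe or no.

Step 1: insert lfc at [2, 5, 6] -> counters=[0,0,1,0,0,1,1,0,0,0]
Step 2: insert x at [4, 5, 6] -> counters=[0,0,1,0,1,2,2,0,0,0]
Step 3: insert swl at [0, 1, 5] -> counters=[1,1,1,0,1,3,2,0,0,0]
Step 4: insert x at [4, 5, 6] -> counters=[1,1,1,0,2,4,3,0,0,0]
Step 5: delete x at [4, 5, 6] -> counters=[1,1,1,0,1,3,2,0,0,0]
Step 6: delete x at [4, 5, 6] -> counters=[1,1,1,0,0,2,1,0,0,0]
Step 7: insert swl at [0, 1, 5] -> counters=[2,2,1,0,0,3,1,0,0,0]
Query lfc: check counters[2]=1 counters[5]=3 counters[6]=1 -> maybe

Answer: maybe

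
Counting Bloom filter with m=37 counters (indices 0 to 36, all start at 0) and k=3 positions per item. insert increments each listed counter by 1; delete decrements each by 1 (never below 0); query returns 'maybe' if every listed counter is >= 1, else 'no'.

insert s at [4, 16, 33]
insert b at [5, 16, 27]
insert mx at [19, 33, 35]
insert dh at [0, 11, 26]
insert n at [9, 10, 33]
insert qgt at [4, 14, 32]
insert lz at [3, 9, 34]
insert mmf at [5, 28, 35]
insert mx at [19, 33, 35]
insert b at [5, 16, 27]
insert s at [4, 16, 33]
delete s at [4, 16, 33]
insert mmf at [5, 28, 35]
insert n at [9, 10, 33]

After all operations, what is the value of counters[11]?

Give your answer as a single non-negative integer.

Step 1: insert s at [4, 16, 33] -> counters=[0,0,0,0,1,0,0,0,0,0,0,0,0,0,0,0,1,0,0,0,0,0,0,0,0,0,0,0,0,0,0,0,0,1,0,0,0]
Step 2: insert b at [5, 16, 27] -> counters=[0,0,0,0,1,1,0,0,0,0,0,0,0,0,0,0,2,0,0,0,0,0,0,0,0,0,0,1,0,0,0,0,0,1,0,0,0]
Step 3: insert mx at [19, 33, 35] -> counters=[0,0,0,0,1,1,0,0,0,0,0,0,0,0,0,0,2,0,0,1,0,0,0,0,0,0,0,1,0,0,0,0,0,2,0,1,0]
Step 4: insert dh at [0, 11, 26] -> counters=[1,0,0,0,1,1,0,0,0,0,0,1,0,0,0,0,2,0,0,1,0,0,0,0,0,0,1,1,0,0,0,0,0,2,0,1,0]
Step 5: insert n at [9, 10, 33] -> counters=[1,0,0,0,1,1,0,0,0,1,1,1,0,0,0,0,2,0,0,1,0,0,0,0,0,0,1,1,0,0,0,0,0,3,0,1,0]
Step 6: insert qgt at [4, 14, 32] -> counters=[1,0,0,0,2,1,0,0,0,1,1,1,0,0,1,0,2,0,0,1,0,0,0,0,0,0,1,1,0,0,0,0,1,3,0,1,0]
Step 7: insert lz at [3, 9, 34] -> counters=[1,0,0,1,2,1,0,0,0,2,1,1,0,0,1,0,2,0,0,1,0,0,0,0,0,0,1,1,0,0,0,0,1,3,1,1,0]
Step 8: insert mmf at [5, 28, 35] -> counters=[1,0,0,1,2,2,0,0,0,2,1,1,0,0,1,0,2,0,0,1,0,0,0,0,0,0,1,1,1,0,0,0,1,3,1,2,0]
Step 9: insert mx at [19, 33, 35] -> counters=[1,0,0,1,2,2,0,0,0,2,1,1,0,0,1,0,2,0,0,2,0,0,0,0,0,0,1,1,1,0,0,0,1,4,1,3,0]
Step 10: insert b at [5, 16, 27] -> counters=[1,0,0,1,2,3,0,0,0,2,1,1,0,0,1,0,3,0,0,2,0,0,0,0,0,0,1,2,1,0,0,0,1,4,1,3,0]
Step 11: insert s at [4, 16, 33] -> counters=[1,0,0,1,3,3,0,0,0,2,1,1,0,0,1,0,4,0,0,2,0,0,0,0,0,0,1,2,1,0,0,0,1,5,1,3,0]
Step 12: delete s at [4, 16, 33] -> counters=[1,0,0,1,2,3,0,0,0,2,1,1,0,0,1,0,3,0,0,2,0,0,0,0,0,0,1,2,1,0,0,0,1,4,1,3,0]
Step 13: insert mmf at [5, 28, 35] -> counters=[1,0,0,1,2,4,0,0,0,2,1,1,0,0,1,0,3,0,0,2,0,0,0,0,0,0,1,2,2,0,0,0,1,4,1,4,0]
Step 14: insert n at [9, 10, 33] -> counters=[1,0,0,1,2,4,0,0,0,3,2,1,0,0,1,0,3,0,0,2,0,0,0,0,0,0,1,2,2,0,0,0,1,5,1,4,0]
Final counters=[1,0,0,1,2,4,0,0,0,3,2,1,0,0,1,0,3,0,0,2,0,0,0,0,0,0,1,2,2,0,0,0,1,5,1,4,0] -> counters[11]=1

Answer: 1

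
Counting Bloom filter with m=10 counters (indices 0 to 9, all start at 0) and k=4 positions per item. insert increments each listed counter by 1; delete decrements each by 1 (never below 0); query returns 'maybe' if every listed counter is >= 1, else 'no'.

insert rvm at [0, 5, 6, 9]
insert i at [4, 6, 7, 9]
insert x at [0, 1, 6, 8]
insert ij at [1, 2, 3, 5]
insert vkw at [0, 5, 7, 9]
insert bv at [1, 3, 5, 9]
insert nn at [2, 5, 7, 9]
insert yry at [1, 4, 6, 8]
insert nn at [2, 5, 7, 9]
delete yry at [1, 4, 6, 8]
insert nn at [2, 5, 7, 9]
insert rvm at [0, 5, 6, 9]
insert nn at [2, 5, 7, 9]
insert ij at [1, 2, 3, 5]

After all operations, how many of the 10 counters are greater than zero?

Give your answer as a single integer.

Answer: 10

Derivation:
Step 1: insert rvm at [0, 5, 6, 9] -> counters=[1,0,0,0,0,1,1,0,0,1]
Step 2: insert i at [4, 6, 7, 9] -> counters=[1,0,0,0,1,1,2,1,0,2]
Step 3: insert x at [0, 1, 6, 8] -> counters=[2,1,0,0,1,1,3,1,1,2]
Step 4: insert ij at [1, 2, 3, 5] -> counters=[2,2,1,1,1,2,3,1,1,2]
Step 5: insert vkw at [0, 5, 7, 9] -> counters=[3,2,1,1,1,3,3,2,1,3]
Step 6: insert bv at [1, 3, 5, 9] -> counters=[3,3,1,2,1,4,3,2,1,4]
Step 7: insert nn at [2, 5, 7, 9] -> counters=[3,3,2,2,1,5,3,3,1,5]
Step 8: insert yry at [1, 4, 6, 8] -> counters=[3,4,2,2,2,5,4,3,2,5]
Step 9: insert nn at [2, 5, 7, 9] -> counters=[3,4,3,2,2,6,4,4,2,6]
Step 10: delete yry at [1, 4, 6, 8] -> counters=[3,3,3,2,1,6,3,4,1,6]
Step 11: insert nn at [2, 5, 7, 9] -> counters=[3,3,4,2,1,7,3,5,1,7]
Step 12: insert rvm at [0, 5, 6, 9] -> counters=[4,3,4,2,1,8,4,5,1,8]
Step 13: insert nn at [2, 5, 7, 9] -> counters=[4,3,5,2,1,9,4,6,1,9]
Step 14: insert ij at [1, 2, 3, 5] -> counters=[4,4,6,3,1,10,4,6,1,9]
Final counters=[4,4,6,3,1,10,4,6,1,9] -> 10 nonzero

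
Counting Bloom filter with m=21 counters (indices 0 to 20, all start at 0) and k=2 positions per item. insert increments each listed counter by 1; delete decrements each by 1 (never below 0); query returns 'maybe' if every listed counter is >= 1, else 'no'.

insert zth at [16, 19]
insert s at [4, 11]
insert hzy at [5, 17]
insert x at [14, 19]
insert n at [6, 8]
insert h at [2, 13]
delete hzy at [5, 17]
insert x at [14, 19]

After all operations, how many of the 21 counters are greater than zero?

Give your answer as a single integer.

Step 1: insert zth at [16, 19] -> counters=[0,0,0,0,0,0,0,0,0,0,0,0,0,0,0,0,1,0,0,1,0]
Step 2: insert s at [4, 11] -> counters=[0,0,0,0,1,0,0,0,0,0,0,1,0,0,0,0,1,0,0,1,0]
Step 3: insert hzy at [5, 17] -> counters=[0,0,0,0,1,1,0,0,0,0,0,1,0,0,0,0,1,1,0,1,0]
Step 4: insert x at [14, 19] -> counters=[0,0,0,0,1,1,0,0,0,0,0,1,0,0,1,0,1,1,0,2,0]
Step 5: insert n at [6, 8] -> counters=[0,0,0,0,1,1,1,0,1,0,0,1,0,0,1,0,1,1,0,2,0]
Step 6: insert h at [2, 13] -> counters=[0,0,1,0,1,1,1,0,1,0,0,1,0,1,1,0,1,1,0,2,0]
Step 7: delete hzy at [5, 17] -> counters=[0,0,1,0,1,0,1,0,1,0,0,1,0,1,1,0,1,0,0,2,0]
Step 8: insert x at [14, 19] -> counters=[0,0,1,0,1,0,1,0,1,0,0,1,0,1,2,0,1,0,0,3,0]
Final counters=[0,0,1,0,1,0,1,0,1,0,0,1,0,1,2,0,1,0,0,3,0] -> 9 nonzero

Answer: 9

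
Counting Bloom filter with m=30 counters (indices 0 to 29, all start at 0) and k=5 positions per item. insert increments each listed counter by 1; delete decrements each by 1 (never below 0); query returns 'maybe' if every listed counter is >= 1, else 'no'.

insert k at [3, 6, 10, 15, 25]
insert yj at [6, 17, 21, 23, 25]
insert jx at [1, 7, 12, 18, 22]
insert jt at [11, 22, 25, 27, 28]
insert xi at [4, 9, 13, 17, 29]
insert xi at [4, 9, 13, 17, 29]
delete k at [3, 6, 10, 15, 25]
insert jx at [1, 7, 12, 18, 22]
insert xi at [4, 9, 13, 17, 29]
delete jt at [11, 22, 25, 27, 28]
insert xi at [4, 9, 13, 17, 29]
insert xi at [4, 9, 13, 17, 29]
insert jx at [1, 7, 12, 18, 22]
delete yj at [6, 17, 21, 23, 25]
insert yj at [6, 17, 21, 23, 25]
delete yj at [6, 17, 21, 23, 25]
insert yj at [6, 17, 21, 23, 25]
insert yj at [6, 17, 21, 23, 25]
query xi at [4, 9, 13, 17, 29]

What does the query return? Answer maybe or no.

Step 1: insert k at [3, 6, 10, 15, 25] -> counters=[0,0,0,1,0,0,1,0,0,0,1,0,0,0,0,1,0,0,0,0,0,0,0,0,0,1,0,0,0,0]
Step 2: insert yj at [6, 17, 21, 23, 25] -> counters=[0,0,0,1,0,0,2,0,0,0,1,0,0,0,0,1,0,1,0,0,0,1,0,1,0,2,0,0,0,0]
Step 3: insert jx at [1, 7, 12, 18, 22] -> counters=[0,1,0,1,0,0,2,1,0,0,1,0,1,0,0,1,0,1,1,0,0,1,1,1,0,2,0,0,0,0]
Step 4: insert jt at [11, 22, 25, 27, 28] -> counters=[0,1,0,1,0,0,2,1,0,0,1,1,1,0,0,1,0,1,1,0,0,1,2,1,0,3,0,1,1,0]
Step 5: insert xi at [4, 9, 13, 17, 29] -> counters=[0,1,0,1,1,0,2,1,0,1,1,1,1,1,0,1,0,2,1,0,0,1,2,1,0,3,0,1,1,1]
Step 6: insert xi at [4, 9, 13, 17, 29] -> counters=[0,1,0,1,2,0,2,1,0,2,1,1,1,2,0,1,0,3,1,0,0,1,2,1,0,3,0,1,1,2]
Step 7: delete k at [3, 6, 10, 15, 25] -> counters=[0,1,0,0,2,0,1,1,0,2,0,1,1,2,0,0,0,3,1,0,0,1,2,1,0,2,0,1,1,2]
Step 8: insert jx at [1, 7, 12, 18, 22] -> counters=[0,2,0,0,2,0,1,2,0,2,0,1,2,2,0,0,0,3,2,0,0,1,3,1,0,2,0,1,1,2]
Step 9: insert xi at [4, 9, 13, 17, 29] -> counters=[0,2,0,0,3,0,1,2,0,3,0,1,2,3,0,0,0,4,2,0,0,1,3,1,0,2,0,1,1,3]
Step 10: delete jt at [11, 22, 25, 27, 28] -> counters=[0,2,0,0,3,0,1,2,0,3,0,0,2,3,0,0,0,4,2,0,0,1,2,1,0,1,0,0,0,3]
Step 11: insert xi at [4, 9, 13, 17, 29] -> counters=[0,2,0,0,4,0,1,2,0,4,0,0,2,4,0,0,0,5,2,0,0,1,2,1,0,1,0,0,0,4]
Step 12: insert xi at [4, 9, 13, 17, 29] -> counters=[0,2,0,0,5,0,1,2,0,5,0,0,2,5,0,0,0,6,2,0,0,1,2,1,0,1,0,0,0,5]
Step 13: insert jx at [1, 7, 12, 18, 22] -> counters=[0,3,0,0,5,0,1,3,0,5,0,0,3,5,0,0,0,6,3,0,0,1,3,1,0,1,0,0,0,5]
Step 14: delete yj at [6, 17, 21, 23, 25] -> counters=[0,3,0,0,5,0,0,3,0,5,0,0,3,5,0,0,0,5,3,0,0,0,3,0,0,0,0,0,0,5]
Step 15: insert yj at [6, 17, 21, 23, 25] -> counters=[0,3,0,0,5,0,1,3,0,5,0,0,3,5,0,0,0,6,3,0,0,1,3,1,0,1,0,0,0,5]
Step 16: delete yj at [6, 17, 21, 23, 25] -> counters=[0,3,0,0,5,0,0,3,0,5,0,0,3,5,0,0,0,5,3,0,0,0,3,0,0,0,0,0,0,5]
Step 17: insert yj at [6, 17, 21, 23, 25] -> counters=[0,3,0,0,5,0,1,3,0,5,0,0,3,5,0,0,0,6,3,0,0,1,3,1,0,1,0,0,0,5]
Step 18: insert yj at [6, 17, 21, 23, 25] -> counters=[0,3,0,0,5,0,2,3,0,5,0,0,3,5,0,0,0,7,3,0,0,2,3,2,0,2,0,0,0,5]
Query xi: check counters[4]=5 counters[9]=5 counters[13]=5 counters[17]=7 counters[29]=5 -> maybe

Answer: maybe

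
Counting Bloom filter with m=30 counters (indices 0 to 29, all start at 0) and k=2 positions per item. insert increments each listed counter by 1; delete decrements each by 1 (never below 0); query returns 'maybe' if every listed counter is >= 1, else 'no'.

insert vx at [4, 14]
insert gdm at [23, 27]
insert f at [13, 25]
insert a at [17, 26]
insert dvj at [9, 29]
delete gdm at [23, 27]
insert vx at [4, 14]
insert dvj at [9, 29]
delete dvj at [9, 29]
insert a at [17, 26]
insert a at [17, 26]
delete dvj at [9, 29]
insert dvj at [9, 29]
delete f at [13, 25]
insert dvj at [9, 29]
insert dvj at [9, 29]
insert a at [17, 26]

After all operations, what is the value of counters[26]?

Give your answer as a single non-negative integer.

Answer: 4

Derivation:
Step 1: insert vx at [4, 14] -> counters=[0,0,0,0,1,0,0,0,0,0,0,0,0,0,1,0,0,0,0,0,0,0,0,0,0,0,0,0,0,0]
Step 2: insert gdm at [23, 27] -> counters=[0,0,0,0,1,0,0,0,0,0,0,0,0,0,1,0,0,0,0,0,0,0,0,1,0,0,0,1,0,0]
Step 3: insert f at [13, 25] -> counters=[0,0,0,0,1,0,0,0,0,0,0,0,0,1,1,0,0,0,0,0,0,0,0,1,0,1,0,1,0,0]
Step 4: insert a at [17, 26] -> counters=[0,0,0,0,1,0,0,0,0,0,0,0,0,1,1,0,0,1,0,0,0,0,0,1,0,1,1,1,0,0]
Step 5: insert dvj at [9, 29] -> counters=[0,0,0,0,1,0,0,0,0,1,0,0,0,1,1,0,0,1,0,0,0,0,0,1,0,1,1,1,0,1]
Step 6: delete gdm at [23, 27] -> counters=[0,0,0,0,1,0,0,0,0,1,0,0,0,1,1,0,0,1,0,0,0,0,0,0,0,1,1,0,0,1]
Step 7: insert vx at [4, 14] -> counters=[0,0,0,0,2,0,0,0,0,1,0,0,0,1,2,0,0,1,0,0,0,0,0,0,0,1,1,0,0,1]
Step 8: insert dvj at [9, 29] -> counters=[0,0,0,0,2,0,0,0,0,2,0,0,0,1,2,0,0,1,0,0,0,0,0,0,0,1,1,0,0,2]
Step 9: delete dvj at [9, 29] -> counters=[0,0,0,0,2,0,0,0,0,1,0,0,0,1,2,0,0,1,0,0,0,0,0,0,0,1,1,0,0,1]
Step 10: insert a at [17, 26] -> counters=[0,0,0,0,2,0,0,0,0,1,0,0,0,1,2,0,0,2,0,0,0,0,0,0,0,1,2,0,0,1]
Step 11: insert a at [17, 26] -> counters=[0,0,0,0,2,0,0,0,0,1,0,0,0,1,2,0,0,3,0,0,0,0,0,0,0,1,3,0,0,1]
Step 12: delete dvj at [9, 29] -> counters=[0,0,0,0,2,0,0,0,0,0,0,0,0,1,2,0,0,3,0,0,0,0,0,0,0,1,3,0,0,0]
Step 13: insert dvj at [9, 29] -> counters=[0,0,0,0,2,0,0,0,0,1,0,0,0,1,2,0,0,3,0,0,0,0,0,0,0,1,3,0,0,1]
Step 14: delete f at [13, 25] -> counters=[0,0,0,0,2,0,0,0,0,1,0,0,0,0,2,0,0,3,0,0,0,0,0,0,0,0,3,0,0,1]
Step 15: insert dvj at [9, 29] -> counters=[0,0,0,0,2,0,0,0,0,2,0,0,0,0,2,0,0,3,0,0,0,0,0,0,0,0,3,0,0,2]
Step 16: insert dvj at [9, 29] -> counters=[0,0,0,0,2,0,0,0,0,3,0,0,0,0,2,0,0,3,0,0,0,0,0,0,0,0,3,0,0,3]
Step 17: insert a at [17, 26] -> counters=[0,0,0,0,2,0,0,0,0,3,0,0,0,0,2,0,0,4,0,0,0,0,0,0,0,0,4,0,0,3]
Final counters=[0,0,0,0,2,0,0,0,0,3,0,0,0,0,2,0,0,4,0,0,0,0,0,0,0,0,4,0,0,3] -> counters[26]=4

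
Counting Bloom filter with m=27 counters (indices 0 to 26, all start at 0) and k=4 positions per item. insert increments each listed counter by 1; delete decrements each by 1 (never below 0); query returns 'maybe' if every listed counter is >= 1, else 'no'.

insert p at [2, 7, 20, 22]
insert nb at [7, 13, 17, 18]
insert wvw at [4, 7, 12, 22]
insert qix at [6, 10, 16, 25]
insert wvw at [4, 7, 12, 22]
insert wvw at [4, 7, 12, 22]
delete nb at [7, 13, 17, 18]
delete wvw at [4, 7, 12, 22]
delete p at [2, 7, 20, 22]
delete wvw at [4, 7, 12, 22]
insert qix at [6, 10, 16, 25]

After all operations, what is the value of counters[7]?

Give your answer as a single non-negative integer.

Answer: 1

Derivation:
Step 1: insert p at [2, 7, 20, 22] -> counters=[0,0,1,0,0,0,0,1,0,0,0,0,0,0,0,0,0,0,0,0,1,0,1,0,0,0,0]
Step 2: insert nb at [7, 13, 17, 18] -> counters=[0,0,1,0,0,0,0,2,0,0,0,0,0,1,0,0,0,1,1,0,1,0,1,0,0,0,0]
Step 3: insert wvw at [4, 7, 12, 22] -> counters=[0,0,1,0,1,0,0,3,0,0,0,0,1,1,0,0,0,1,1,0,1,0,2,0,0,0,0]
Step 4: insert qix at [6, 10, 16, 25] -> counters=[0,0,1,0,1,0,1,3,0,0,1,0,1,1,0,0,1,1,1,0,1,0,2,0,0,1,0]
Step 5: insert wvw at [4, 7, 12, 22] -> counters=[0,0,1,0,2,0,1,4,0,0,1,0,2,1,0,0,1,1,1,0,1,0,3,0,0,1,0]
Step 6: insert wvw at [4, 7, 12, 22] -> counters=[0,0,1,0,3,0,1,5,0,0,1,0,3,1,0,0,1,1,1,0,1,0,4,0,0,1,0]
Step 7: delete nb at [7, 13, 17, 18] -> counters=[0,0,1,0,3,0,1,4,0,0,1,0,3,0,0,0,1,0,0,0,1,0,4,0,0,1,0]
Step 8: delete wvw at [4, 7, 12, 22] -> counters=[0,0,1,0,2,0,1,3,0,0,1,0,2,0,0,0,1,0,0,0,1,0,3,0,0,1,0]
Step 9: delete p at [2, 7, 20, 22] -> counters=[0,0,0,0,2,0,1,2,0,0,1,0,2,0,0,0,1,0,0,0,0,0,2,0,0,1,0]
Step 10: delete wvw at [4, 7, 12, 22] -> counters=[0,0,0,0,1,0,1,1,0,0,1,0,1,0,0,0,1,0,0,0,0,0,1,0,0,1,0]
Step 11: insert qix at [6, 10, 16, 25] -> counters=[0,0,0,0,1,0,2,1,0,0,2,0,1,0,0,0,2,0,0,0,0,0,1,0,0,2,0]
Final counters=[0,0,0,0,1,0,2,1,0,0,2,0,1,0,0,0,2,0,0,0,0,0,1,0,0,2,0] -> counters[7]=1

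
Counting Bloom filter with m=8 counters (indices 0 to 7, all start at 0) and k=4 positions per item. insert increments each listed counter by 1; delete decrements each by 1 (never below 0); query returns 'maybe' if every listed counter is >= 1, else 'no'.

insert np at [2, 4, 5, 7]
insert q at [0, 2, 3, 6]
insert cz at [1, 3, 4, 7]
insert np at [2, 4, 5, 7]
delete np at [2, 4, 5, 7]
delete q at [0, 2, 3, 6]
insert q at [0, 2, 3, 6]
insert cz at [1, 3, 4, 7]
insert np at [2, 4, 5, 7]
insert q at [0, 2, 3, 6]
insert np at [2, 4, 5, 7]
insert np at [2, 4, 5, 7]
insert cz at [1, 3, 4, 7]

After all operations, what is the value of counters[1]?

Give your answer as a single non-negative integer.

Step 1: insert np at [2, 4, 5, 7] -> counters=[0,0,1,0,1,1,0,1]
Step 2: insert q at [0, 2, 3, 6] -> counters=[1,0,2,1,1,1,1,1]
Step 3: insert cz at [1, 3, 4, 7] -> counters=[1,1,2,2,2,1,1,2]
Step 4: insert np at [2, 4, 5, 7] -> counters=[1,1,3,2,3,2,1,3]
Step 5: delete np at [2, 4, 5, 7] -> counters=[1,1,2,2,2,1,1,2]
Step 6: delete q at [0, 2, 3, 6] -> counters=[0,1,1,1,2,1,0,2]
Step 7: insert q at [0, 2, 3, 6] -> counters=[1,1,2,2,2,1,1,2]
Step 8: insert cz at [1, 3, 4, 7] -> counters=[1,2,2,3,3,1,1,3]
Step 9: insert np at [2, 4, 5, 7] -> counters=[1,2,3,3,4,2,1,4]
Step 10: insert q at [0, 2, 3, 6] -> counters=[2,2,4,4,4,2,2,4]
Step 11: insert np at [2, 4, 5, 7] -> counters=[2,2,5,4,5,3,2,5]
Step 12: insert np at [2, 4, 5, 7] -> counters=[2,2,6,4,6,4,2,6]
Step 13: insert cz at [1, 3, 4, 7] -> counters=[2,3,6,5,7,4,2,7]
Final counters=[2,3,6,5,7,4,2,7] -> counters[1]=3

Answer: 3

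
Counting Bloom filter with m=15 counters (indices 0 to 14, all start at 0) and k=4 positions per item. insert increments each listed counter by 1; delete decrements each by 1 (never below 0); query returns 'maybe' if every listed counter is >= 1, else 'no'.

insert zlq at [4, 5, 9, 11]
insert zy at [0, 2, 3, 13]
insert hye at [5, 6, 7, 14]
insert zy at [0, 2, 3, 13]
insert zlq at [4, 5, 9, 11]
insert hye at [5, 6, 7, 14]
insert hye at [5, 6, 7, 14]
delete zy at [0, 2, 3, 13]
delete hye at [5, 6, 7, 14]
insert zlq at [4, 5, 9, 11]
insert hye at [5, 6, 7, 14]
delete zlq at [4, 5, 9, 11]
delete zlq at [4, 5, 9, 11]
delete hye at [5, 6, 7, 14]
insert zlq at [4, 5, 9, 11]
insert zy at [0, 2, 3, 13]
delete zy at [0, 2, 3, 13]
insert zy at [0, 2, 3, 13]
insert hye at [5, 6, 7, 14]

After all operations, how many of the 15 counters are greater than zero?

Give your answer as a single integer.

Answer: 11

Derivation:
Step 1: insert zlq at [4, 5, 9, 11] -> counters=[0,0,0,0,1,1,0,0,0,1,0,1,0,0,0]
Step 2: insert zy at [0, 2, 3, 13] -> counters=[1,0,1,1,1,1,0,0,0,1,0,1,0,1,0]
Step 3: insert hye at [5, 6, 7, 14] -> counters=[1,0,1,1,1,2,1,1,0,1,0,1,0,1,1]
Step 4: insert zy at [0, 2, 3, 13] -> counters=[2,0,2,2,1,2,1,1,0,1,0,1,0,2,1]
Step 5: insert zlq at [4, 5, 9, 11] -> counters=[2,0,2,2,2,3,1,1,0,2,0,2,0,2,1]
Step 6: insert hye at [5, 6, 7, 14] -> counters=[2,0,2,2,2,4,2,2,0,2,0,2,0,2,2]
Step 7: insert hye at [5, 6, 7, 14] -> counters=[2,0,2,2,2,5,3,3,0,2,0,2,0,2,3]
Step 8: delete zy at [0, 2, 3, 13] -> counters=[1,0,1,1,2,5,3,3,0,2,0,2,0,1,3]
Step 9: delete hye at [5, 6, 7, 14] -> counters=[1,0,1,1,2,4,2,2,0,2,0,2,0,1,2]
Step 10: insert zlq at [4, 5, 9, 11] -> counters=[1,0,1,1,3,5,2,2,0,3,0,3,0,1,2]
Step 11: insert hye at [5, 6, 7, 14] -> counters=[1,0,1,1,3,6,3,3,0,3,0,3,0,1,3]
Step 12: delete zlq at [4, 5, 9, 11] -> counters=[1,0,1,1,2,5,3,3,0,2,0,2,0,1,3]
Step 13: delete zlq at [4, 5, 9, 11] -> counters=[1,0,1,1,1,4,3,3,0,1,0,1,0,1,3]
Step 14: delete hye at [5, 6, 7, 14] -> counters=[1,0,1,1,1,3,2,2,0,1,0,1,0,1,2]
Step 15: insert zlq at [4, 5, 9, 11] -> counters=[1,0,1,1,2,4,2,2,0,2,0,2,0,1,2]
Step 16: insert zy at [0, 2, 3, 13] -> counters=[2,0,2,2,2,4,2,2,0,2,0,2,0,2,2]
Step 17: delete zy at [0, 2, 3, 13] -> counters=[1,0,1,1,2,4,2,2,0,2,0,2,0,1,2]
Step 18: insert zy at [0, 2, 3, 13] -> counters=[2,0,2,2,2,4,2,2,0,2,0,2,0,2,2]
Step 19: insert hye at [5, 6, 7, 14] -> counters=[2,0,2,2,2,5,3,3,0,2,0,2,0,2,3]
Final counters=[2,0,2,2,2,5,3,3,0,2,0,2,0,2,3] -> 11 nonzero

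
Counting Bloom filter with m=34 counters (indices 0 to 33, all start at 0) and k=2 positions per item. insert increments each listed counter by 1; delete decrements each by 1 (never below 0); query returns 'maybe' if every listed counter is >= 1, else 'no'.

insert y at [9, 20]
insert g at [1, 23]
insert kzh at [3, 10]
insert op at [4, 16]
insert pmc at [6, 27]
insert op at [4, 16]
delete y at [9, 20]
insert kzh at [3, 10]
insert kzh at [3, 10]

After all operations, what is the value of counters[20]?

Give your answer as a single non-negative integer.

Answer: 0

Derivation:
Step 1: insert y at [9, 20] -> counters=[0,0,0,0,0,0,0,0,0,1,0,0,0,0,0,0,0,0,0,0,1,0,0,0,0,0,0,0,0,0,0,0,0,0]
Step 2: insert g at [1, 23] -> counters=[0,1,0,0,0,0,0,0,0,1,0,0,0,0,0,0,0,0,0,0,1,0,0,1,0,0,0,0,0,0,0,0,0,0]
Step 3: insert kzh at [3, 10] -> counters=[0,1,0,1,0,0,0,0,0,1,1,0,0,0,0,0,0,0,0,0,1,0,0,1,0,0,0,0,0,0,0,0,0,0]
Step 4: insert op at [4, 16] -> counters=[0,1,0,1,1,0,0,0,0,1,1,0,0,0,0,0,1,0,0,0,1,0,0,1,0,0,0,0,0,0,0,0,0,0]
Step 5: insert pmc at [6, 27] -> counters=[0,1,0,1,1,0,1,0,0,1,1,0,0,0,0,0,1,0,0,0,1,0,0,1,0,0,0,1,0,0,0,0,0,0]
Step 6: insert op at [4, 16] -> counters=[0,1,0,1,2,0,1,0,0,1,1,0,0,0,0,0,2,0,0,0,1,0,0,1,0,0,0,1,0,0,0,0,0,0]
Step 7: delete y at [9, 20] -> counters=[0,1,0,1,2,0,1,0,0,0,1,0,0,0,0,0,2,0,0,0,0,0,0,1,0,0,0,1,0,0,0,0,0,0]
Step 8: insert kzh at [3, 10] -> counters=[0,1,0,2,2,0,1,0,0,0,2,0,0,0,0,0,2,0,0,0,0,0,0,1,0,0,0,1,0,0,0,0,0,0]
Step 9: insert kzh at [3, 10] -> counters=[0,1,0,3,2,0,1,0,0,0,3,0,0,0,0,0,2,0,0,0,0,0,0,1,0,0,0,1,0,0,0,0,0,0]
Final counters=[0,1,0,3,2,0,1,0,0,0,3,0,0,0,0,0,2,0,0,0,0,0,0,1,0,0,0,1,0,0,0,0,0,0] -> counters[20]=0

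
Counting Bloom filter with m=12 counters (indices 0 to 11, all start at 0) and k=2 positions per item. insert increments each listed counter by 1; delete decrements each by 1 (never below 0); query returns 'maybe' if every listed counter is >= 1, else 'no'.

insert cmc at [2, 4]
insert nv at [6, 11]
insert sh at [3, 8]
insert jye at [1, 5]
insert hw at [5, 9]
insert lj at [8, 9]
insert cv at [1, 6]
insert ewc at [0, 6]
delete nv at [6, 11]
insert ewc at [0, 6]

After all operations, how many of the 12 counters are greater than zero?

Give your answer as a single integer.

Answer: 9

Derivation:
Step 1: insert cmc at [2, 4] -> counters=[0,0,1,0,1,0,0,0,0,0,0,0]
Step 2: insert nv at [6, 11] -> counters=[0,0,1,0,1,0,1,0,0,0,0,1]
Step 3: insert sh at [3, 8] -> counters=[0,0,1,1,1,0,1,0,1,0,0,1]
Step 4: insert jye at [1, 5] -> counters=[0,1,1,1,1,1,1,0,1,0,0,1]
Step 5: insert hw at [5, 9] -> counters=[0,1,1,1,1,2,1,0,1,1,0,1]
Step 6: insert lj at [8, 9] -> counters=[0,1,1,1,1,2,1,0,2,2,0,1]
Step 7: insert cv at [1, 6] -> counters=[0,2,1,1,1,2,2,0,2,2,0,1]
Step 8: insert ewc at [0, 6] -> counters=[1,2,1,1,1,2,3,0,2,2,0,1]
Step 9: delete nv at [6, 11] -> counters=[1,2,1,1,1,2,2,0,2,2,0,0]
Step 10: insert ewc at [0, 6] -> counters=[2,2,1,1,1,2,3,0,2,2,0,0]
Final counters=[2,2,1,1,1,2,3,0,2,2,0,0] -> 9 nonzero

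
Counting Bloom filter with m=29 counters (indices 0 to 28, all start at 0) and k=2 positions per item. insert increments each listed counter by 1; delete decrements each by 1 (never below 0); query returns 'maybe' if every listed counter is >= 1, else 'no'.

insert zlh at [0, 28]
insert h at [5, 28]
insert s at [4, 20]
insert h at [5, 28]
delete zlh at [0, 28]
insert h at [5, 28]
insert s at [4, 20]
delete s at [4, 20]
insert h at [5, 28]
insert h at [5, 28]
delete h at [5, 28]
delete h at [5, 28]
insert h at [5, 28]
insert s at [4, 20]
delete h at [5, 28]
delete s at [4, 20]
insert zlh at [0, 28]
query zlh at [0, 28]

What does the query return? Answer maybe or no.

Step 1: insert zlh at [0, 28] -> counters=[1,0,0,0,0,0,0,0,0,0,0,0,0,0,0,0,0,0,0,0,0,0,0,0,0,0,0,0,1]
Step 2: insert h at [5, 28] -> counters=[1,0,0,0,0,1,0,0,0,0,0,0,0,0,0,0,0,0,0,0,0,0,0,0,0,0,0,0,2]
Step 3: insert s at [4, 20] -> counters=[1,0,0,0,1,1,0,0,0,0,0,0,0,0,0,0,0,0,0,0,1,0,0,0,0,0,0,0,2]
Step 4: insert h at [5, 28] -> counters=[1,0,0,0,1,2,0,0,0,0,0,0,0,0,0,0,0,0,0,0,1,0,0,0,0,0,0,0,3]
Step 5: delete zlh at [0, 28] -> counters=[0,0,0,0,1,2,0,0,0,0,0,0,0,0,0,0,0,0,0,0,1,0,0,0,0,0,0,0,2]
Step 6: insert h at [5, 28] -> counters=[0,0,0,0,1,3,0,0,0,0,0,0,0,0,0,0,0,0,0,0,1,0,0,0,0,0,0,0,3]
Step 7: insert s at [4, 20] -> counters=[0,0,0,0,2,3,0,0,0,0,0,0,0,0,0,0,0,0,0,0,2,0,0,0,0,0,0,0,3]
Step 8: delete s at [4, 20] -> counters=[0,0,0,0,1,3,0,0,0,0,0,0,0,0,0,0,0,0,0,0,1,0,0,0,0,0,0,0,3]
Step 9: insert h at [5, 28] -> counters=[0,0,0,0,1,4,0,0,0,0,0,0,0,0,0,0,0,0,0,0,1,0,0,0,0,0,0,0,4]
Step 10: insert h at [5, 28] -> counters=[0,0,0,0,1,5,0,0,0,0,0,0,0,0,0,0,0,0,0,0,1,0,0,0,0,0,0,0,5]
Step 11: delete h at [5, 28] -> counters=[0,0,0,0,1,4,0,0,0,0,0,0,0,0,0,0,0,0,0,0,1,0,0,0,0,0,0,0,4]
Step 12: delete h at [5, 28] -> counters=[0,0,0,0,1,3,0,0,0,0,0,0,0,0,0,0,0,0,0,0,1,0,0,0,0,0,0,0,3]
Step 13: insert h at [5, 28] -> counters=[0,0,0,0,1,4,0,0,0,0,0,0,0,0,0,0,0,0,0,0,1,0,0,0,0,0,0,0,4]
Step 14: insert s at [4, 20] -> counters=[0,0,0,0,2,4,0,0,0,0,0,0,0,0,0,0,0,0,0,0,2,0,0,0,0,0,0,0,4]
Step 15: delete h at [5, 28] -> counters=[0,0,0,0,2,3,0,0,0,0,0,0,0,0,0,0,0,0,0,0,2,0,0,0,0,0,0,0,3]
Step 16: delete s at [4, 20] -> counters=[0,0,0,0,1,3,0,0,0,0,0,0,0,0,0,0,0,0,0,0,1,0,0,0,0,0,0,0,3]
Step 17: insert zlh at [0, 28] -> counters=[1,0,0,0,1,3,0,0,0,0,0,0,0,0,0,0,0,0,0,0,1,0,0,0,0,0,0,0,4]
Query zlh: check counters[0]=1 counters[28]=4 -> maybe

Answer: maybe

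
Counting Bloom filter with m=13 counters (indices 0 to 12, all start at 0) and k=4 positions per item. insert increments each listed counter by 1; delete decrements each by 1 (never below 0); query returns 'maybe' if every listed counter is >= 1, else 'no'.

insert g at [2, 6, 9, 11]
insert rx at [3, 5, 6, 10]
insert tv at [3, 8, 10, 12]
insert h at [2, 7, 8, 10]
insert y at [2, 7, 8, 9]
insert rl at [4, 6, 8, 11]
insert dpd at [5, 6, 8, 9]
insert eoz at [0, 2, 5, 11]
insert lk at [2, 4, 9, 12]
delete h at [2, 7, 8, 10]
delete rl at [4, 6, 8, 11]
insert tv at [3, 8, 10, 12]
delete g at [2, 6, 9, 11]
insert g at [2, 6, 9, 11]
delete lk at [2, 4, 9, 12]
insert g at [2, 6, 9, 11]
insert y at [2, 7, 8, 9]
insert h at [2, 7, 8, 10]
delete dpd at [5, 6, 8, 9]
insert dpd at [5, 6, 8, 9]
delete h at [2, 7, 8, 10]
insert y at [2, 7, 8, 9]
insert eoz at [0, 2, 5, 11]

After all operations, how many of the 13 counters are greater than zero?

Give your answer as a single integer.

Step 1: insert g at [2, 6, 9, 11] -> counters=[0,0,1,0,0,0,1,0,0,1,0,1,0]
Step 2: insert rx at [3, 5, 6, 10] -> counters=[0,0,1,1,0,1,2,0,0,1,1,1,0]
Step 3: insert tv at [3, 8, 10, 12] -> counters=[0,0,1,2,0,1,2,0,1,1,2,1,1]
Step 4: insert h at [2, 7, 8, 10] -> counters=[0,0,2,2,0,1,2,1,2,1,3,1,1]
Step 5: insert y at [2, 7, 8, 9] -> counters=[0,0,3,2,0,1,2,2,3,2,3,1,1]
Step 6: insert rl at [4, 6, 8, 11] -> counters=[0,0,3,2,1,1,3,2,4,2,3,2,1]
Step 7: insert dpd at [5, 6, 8, 9] -> counters=[0,0,3,2,1,2,4,2,5,3,3,2,1]
Step 8: insert eoz at [0, 2, 5, 11] -> counters=[1,0,4,2,1,3,4,2,5,3,3,3,1]
Step 9: insert lk at [2, 4, 9, 12] -> counters=[1,0,5,2,2,3,4,2,5,4,3,3,2]
Step 10: delete h at [2, 7, 8, 10] -> counters=[1,0,4,2,2,3,4,1,4,4,2,3,2]
Step 11: delete rl at [4, 6, 8, 11] -> counters=[1,0,4,2,1,3,3,1,3,4,2,2,2]
Step 12: insert tv at [3, 8, 10, 12] -> counters=[1,0,4,3,1,3,3,1,4,4,3,2,3]
Step 13: delete g at [2, 6, 9, 11] -> counters=[1,0,3,3,1,3,2,1,4,3,3,1,3]
Step 14: insert g at [2, 6, 9, 11] -> counters=[1,0,4,3,1,3,3,1,4,4,3,2,3]
Step 15: delete lk at [2, 4, 9, 12] -> counters=[1,0,3,3,0,3,3,1,4,3,3,2,2]
Step 16: insert g at [2, 6, 9, 11] -> counters=[1,0,4,3,0,3,4,1,4,4,3,3,2]
Step 17: insert y at [2, 7, 8, 9] -> counters=[1,0,5,3,0,3,4,2,5,5,3,3,2]
Step 18: insert h at [2, 7, 8, 10] -> counters=[1,0,6,3,0,3,4,3,6,5,4,3,2]
Step 19: delete dpd at [5, 6, 8, 9] -> counters=[1,0,6,3,0,2,3,3,5,4,4,3,2]
Step 20: insert dpd at [5, 6, 8, 9] -> counters=[1,0,6,3,0,3,4,3,6,5,4,3,2]
Step 21: delete h at [2, 7, 8, 10] -> counters=[1,0,5,3,0,3,4,2,5,5,3,3,2]
Step 22: insert y at [2, 7, 8, 9] -> counters=[1,0,6,3,0,3,4,3,6,6,3,3,2]
Step 23: insert eoz at [0, 2, 5, 11] -> counters=[2,0,7,3,0,4,4,3,6,6,3,4,2]
Final counters=[2,0,7,3,0,4,4,3,6,6,3,4,2] -> 11 nonzero

Answer: 11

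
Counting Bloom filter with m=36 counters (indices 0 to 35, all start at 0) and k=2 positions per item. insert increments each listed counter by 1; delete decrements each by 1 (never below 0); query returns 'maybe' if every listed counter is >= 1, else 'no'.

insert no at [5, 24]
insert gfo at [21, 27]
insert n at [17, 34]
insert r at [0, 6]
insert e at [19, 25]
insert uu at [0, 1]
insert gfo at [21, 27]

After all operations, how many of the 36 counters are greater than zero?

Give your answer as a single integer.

Answer: 11

Derivation:
Step 1: insert no at [5, 24] -> counters=[0,0,0,0,0,1,0,0,0,0,0,0,0,0,0,0,0,0,0,0,0,0,0,0,1,0,0,0,0,0,0,0,0,0,0,0]
Step 2: insert gfo at [21, 27] -> counters=[0,0,0,0,0,1,0,0,0,0,0,0,0,0,0,0,0,0,0,0,0,1,0,0,1,0,0,1,0,0,0,0,0,0,0,0]
Step 3: insert n at [17, 34] -> counters=[0,0,0,0,0,1,0,0,0,0,0,0,0,0,0,0,0,1,0,0,0,1,0,0,1,0,0,1,0,0,0,0,0,0,1,0]
Step 4: insert r at [0, 6] -> counters=[1,0,0,0,0,1,1,0,0,0,0,0,0,0,0,0,0,1,0,0,0,1,0,0,1,0,0,1,0,0,0,0,0,0,1,0]
Step 5: insert e at [19, 25] -> counters=[1,0,0,0,0,1,1,0,0,0,0,0,0,0,0,0,0,1,0,1,0,1,0,0,1,1,0,1,0,0,0,0,0,0,1,0]
Step 6: insert uu at [0, 1] -> counters=[2,1,0,0,0,1,1,0,0,0,0,0,0,0,0,0,0,1,0,1,0,1,0,0,1,1,0,1,0,0,0,0,0,0,1,0]
Step 7: insert gfo at [21, 27] -> counters=[2,1,0,0,0,1,1,0,0,0,0,0,0,0,0,0,0,1,0,1,0,2,0,0,1,1,0,2,0,0,0,0,0,0,1,0]
Final counters=[2,1,0,0,0,1,1,0,0,0,0,0,0,0,0,0,0,1,0,1,0,2,0,0,1,1,0,2,0,0,0,0,0,0,1,0] -> 11 nonzero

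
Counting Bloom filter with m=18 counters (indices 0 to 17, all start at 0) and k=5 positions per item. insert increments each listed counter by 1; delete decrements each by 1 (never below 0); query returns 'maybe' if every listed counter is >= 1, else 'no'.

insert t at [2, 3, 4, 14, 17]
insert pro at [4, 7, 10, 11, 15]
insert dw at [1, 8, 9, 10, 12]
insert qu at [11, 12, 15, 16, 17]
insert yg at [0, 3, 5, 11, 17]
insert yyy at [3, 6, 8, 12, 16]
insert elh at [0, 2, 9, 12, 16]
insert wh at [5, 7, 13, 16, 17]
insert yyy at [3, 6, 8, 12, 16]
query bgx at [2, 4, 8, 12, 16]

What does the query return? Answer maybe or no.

Step 1: insert t at [2, 3, 4, 14, 17] -> counters=[0,0,1,1,1,0,0,0,0,0,0,0,0,0,1,0,0,1]
Step 2: insert pro at [4, 7, 10, 11, 15] -> counters=[0,0,1,1,2,0,0,1,0,0,1,1,0,0,1,1,0,1]
Step 3: insert dw at [1, 8, 9, 10, 12] -> counters=[0,1,1,1,2,0,0,1,1,1,2,1,1,0,1,1,0,1]
Step 4: insert qu at [11, 12, 15, 16, 17] -> counters=[0,1,1,1,2,0,0,1,1,1,2,2,2,0,1,2,1,2]
Step 5: insert yg at [0, 3, 5, 11, 17] -> counters=[1,1,1,2,2,1,0,1,1,1,2,3,2,0,1,2,1,3]
Step 6: insert yyy at [3, 6, 8, 12, 16] -> counters=[1,1,1,3,2,1,1,1,2,1,2,3,3,0,1,2,2,3]
Step 7: insert elh at [0, 2, 9, 12, 16] -> counters=[2,1,2,3,2,1,1,1,2,2,2,3,4,0,1,2,3,3]
Step 8: insert wh at [5, 7, 13, 16, 17] -> counters=[2,1,2,3,2,2,1,2,2,2,2,3,4,1,1,2,4,4]
Step 9: insert yyy at [3, 6, 8, 12, 16] -> counters=[2,1,2,4,2,2,2,2,3,2,2,3,5,1,1,2,5,4]
Query bgx: check counters[2]=2 counters[4]=2 counters[8]=3 counters[12]=5 counters[16]=5 -> maybe

Answer: maybe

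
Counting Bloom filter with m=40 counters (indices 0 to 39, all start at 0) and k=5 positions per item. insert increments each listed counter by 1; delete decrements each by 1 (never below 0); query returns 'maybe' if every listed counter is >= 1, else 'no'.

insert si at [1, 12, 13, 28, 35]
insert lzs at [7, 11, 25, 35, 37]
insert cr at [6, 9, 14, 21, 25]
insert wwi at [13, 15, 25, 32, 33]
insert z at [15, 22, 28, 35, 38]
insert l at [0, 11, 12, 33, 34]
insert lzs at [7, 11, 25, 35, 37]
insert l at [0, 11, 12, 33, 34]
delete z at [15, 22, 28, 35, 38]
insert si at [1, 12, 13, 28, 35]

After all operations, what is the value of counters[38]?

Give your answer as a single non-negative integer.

Answer: 0

Derivation:
Step 1: insert si at [1, 12, 13, 28, 35] -> counters=[0,1,0,0,0,0,0,0,0,0,0,0,1,1,0,0,0,0,0,0,0,0,0,0,0,0,0,0,1,0,0,0,0,0,0,1,0,0,0,0]
Step 2: insert lzs at [7, 11, 25, 35, 37] -> counters=[0,1,0,0,0,0,0,1,0,0,0,1,1,1,0,0,0,0,0,0,0,0,0,0,0,1,0,0,1,0,0,0,0,0,0,2,0,1,0,0]
Step 3: insert cr at [6, 9, 14, 21, 25] -> counters=[0,1,0,0,0,0,1,1,0,1,0,1,1,1,1,0,0,0,0,0,0,1,0,0,0,2,0,0,1,0,0,0,0,0,0,2,0,1,0,0]
Step 4: insert wwi at [13, 15, 25, 32, 33] -> counters=[0,1,0,0,0,0,1,1,0,1,0,1,1,2,1,1,0,0,0,0,0,1,0,0,0,3,0,0,1,0,0,0,1,1,0,2,0,1,0,0]
Step 5: insert z at [15, 22, 28, 35, 38] -> counters=[0,1,0,0,0,0,1,1,0,1,0,1,1,2,1,2,0,0,0,0,0,1,1,0,0,3,0,0,2,0,0,0,1,1,0,3,0,1,1,0]
Step 6: insert l at [0, 11, 12, 33, 34] -> counters=[1,1,0,0,0,0,1,1,0,1,0,2,2,2,1,2,0,0,0,0,0,1,1,0,0,3,0,0,2,0,0,0,1,2,1,3,0,1,1,0]
Step 7: insert lzs at [7, 11, 25, 35, 37] -> counters=[1,1,0,0,0,0,1,2,0,1,0,3,2,2,1,2,0,0,0,0,0,1,1,0,0,4,0,0,2,0,0,0,1,2,1,4,0,2,1,0]
Step 8: insert l at [0, 11, 12, 33, 34] -> counters=[2,1,0,0,0,0,1,2,0,1,0,4,3,2,1,2,0,0,0,0,0,1,1,0,0,4,0,0,2,0,0,0,1,3,2,4,0,2,1,0]
Step 9: delete z at [15, 22, 28, 35, 38] -> counters=[2,1,0,0,0,0,1,2,0,1,0,4,3,2,1,1,0,0,0,0,0,1,0,0,0,4,0,0,1,0,0,0,1,3,2,3,0,2,0,0]
Step 10: insert si at [1, 12, 13, 28, 35] -> counters=[2,2,0,0,0,0,1,2,0,1,0,4,4,3,1,1,0,0,0,0,0,1,0,0,0,4,0,0,2,0,0,0,1,3,2,4,0,2,0,0]
Final counters=[2,2,0,0,0,0,1,2,0,1,0,4,4,3,1,1,0,0,0,0,0,1,0,0,0,4,0,0,2,0,0,0,1,3,2,4,0,2,0,0] -> counters[38]=0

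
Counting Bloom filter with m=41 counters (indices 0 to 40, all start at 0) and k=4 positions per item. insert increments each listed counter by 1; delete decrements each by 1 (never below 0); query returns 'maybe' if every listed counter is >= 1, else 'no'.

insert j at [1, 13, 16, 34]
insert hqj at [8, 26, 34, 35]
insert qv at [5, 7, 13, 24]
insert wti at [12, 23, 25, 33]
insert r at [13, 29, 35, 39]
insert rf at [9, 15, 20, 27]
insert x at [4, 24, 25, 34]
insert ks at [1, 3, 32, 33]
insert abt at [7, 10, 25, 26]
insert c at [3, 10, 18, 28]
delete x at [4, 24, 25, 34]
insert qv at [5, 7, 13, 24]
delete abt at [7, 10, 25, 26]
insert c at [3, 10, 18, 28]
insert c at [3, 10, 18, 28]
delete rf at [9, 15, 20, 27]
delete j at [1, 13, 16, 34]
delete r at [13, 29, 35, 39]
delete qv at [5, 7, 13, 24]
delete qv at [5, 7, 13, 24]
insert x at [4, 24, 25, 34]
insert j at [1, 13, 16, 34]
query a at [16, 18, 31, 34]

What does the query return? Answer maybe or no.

Step 1: insert j at [1, 13, 16, 34] -> counters=[0,1,0,0,0,0,0,0,0,0,0,0,0,1,0,0,1,0,0,0,0,0,0,0,0,0,0,0,0,0,0,0,0,0,1,0,0,0,0,0,0]
Step 2: insert hqj at [8, 26, 34, 35] -> counters=[0,1,0,0,0,0,0,0,1,0,0,0,0,1,0,0,1,0,0,0,0,0,0,0,0,0,1,0,0,0,0,0,0,0,2,1,0,0,0,0,0]
Step 3: insert qv at [5, 7, 13, 24] -> counters=[0,1,0,0,0,1,0,1,1,0,0,0,0,2,0,0,1,0,0,0,0,0,0,0,1,0,1,0,0,0,0,0,0,0,2,1,0,0,0,0,0]
Step 4: insert wti at [12, 23, 25, 33] -> counters=[0,1,0,0,0,1,0,1,1,0,0,0,1,2,0,0,1,0,0,0,0,0,0,1,1,1,1,0,0,0,0,0,0,1,2,1,0,0,0,0,0]
Step 5: insert r at [13, 29, 35, 39] -> counters=[0,1,0,0,0,1,0,1,1,0,0,0,1,3,0,0,1,0,0,0,0,0,0,1,1,1,1,0,0,1,0,0,0,1,2,2,0,0,0,1,0]
Step 6: insert rf at [9, 15, 20, 27] -> counters=[0,1,0,0,0,1,0,1,1,1,0,0,1,3,0,1,1,0,0,0,1,0,0,1,1,1,1,1,0,1,0,0,0,1,2,2,0,0,0,1,0]
Step 7: insert x at [4, 24, 25, 34] -> counters=[0,1,0,0,1,1,0,1,1,1,0,0,1,3,0,1,1,0,0,0,1,0,0,1,2,2,1,1,0,1,0,0,0,1,3,2,0,0,0,1,0]
Step 8: insert ks at [1, 3, 32, 33] -> counters=[0,2,0,1,1,1,0,1,1,1,0,0,1,3,0,1,1,0,0,0,1,0,0,1,2,2,1,1,0,1,0,0,1,2,3,2,0,0,0,1,0]
Step 9: insert abt at [7, 10, 25, 26] -> counters=[0,2,0,1,1,1,0,2,1,1,1,0,1,3,0,1,1,0,0,0,1,0,0,1,2,3,2,1,0,1,0,0,1,2,3,2,0,0,0,1,0]
Step 10: insert c at [3, 10, 18, 28] -> counters=[0,2,0,2,1,1,0,2,1,1,2,0,1,3,0,1,1,0,1,0,1,0,0,1,2,3,2,1,1,1,0,0,1,2,3,2,0,0,0,1,0]
Step 11: delete x at [4, 24, 25, 34] -> counters=[0,2,0,2,0,1,0,2,1,1,2,0,1,3,0,1,1,0,1,0,1,0,0,1,1,2,2,1,1,1,0,0,1,2,2,2,0,0,0,1,0]
Step 12: insert qv at [5, 7, 13, 24] -> counters=[0,2,0,2,0,2,0,3,1,1,2,0,1,4,0,1,1,0,1,0,1,0,0,1,2,2,2,1,1,1,0,0,1,2,2,2,0,0,0,1,0]
Step 13: delete abt at [7, 10, 25, 26] -> counters=[0,2,0,2,0,2,0,2,1,1,1,0,1,4,0,1,1,0,1,0,1,0,0,1,2,1,1,1,1,1,0,0,1,2,2,2,0,0,0,1,0]
Step 14: insert c at [3, 10, 18, 28] -> counters=[0,2,0,3,0,2,0,2,1,1,2,0,1,4,0,1,1,0,2,0,1,0,0,1,2,1,1,1,2,1,0,0,1,2,2,2,0,0,0,1,0]
Step 15: insert c at [3, 10, 18, 28] -> counters=[0,2,0,4,0,2,0,2,1,1,3,0,1,4,0,1,1,0,3,0,1,0,0,1,2,1,1,1,3,1,0,0,1,2,2,2,0,0,0,1,0]
Step 16: delete rf at [9, 15, 20, 27] -> counters=[0,2,0,4,0,2,0,2,1,0,3,0,1,4,0,0,1,0,3,0,0,0,0,1,2,1,1,0,3,1,0,0,1,2,2,2,0,0,0,1,0]
Step 17: delete j at [1, 13, 16, 34] -> counters=[0,1,0,4,0,2,0,2,1,0,3,0,1,3,0,0,0,0,3,0,0,0,0,1,2,1,1,0,3,1,0,0,1,2,1,2,0,0,0,1,0]
Step 18: delete r at [13, 29, 35, 39] -> counters=[0,1,0,4,0,2,0,2,1,0,3,0,1,2,0,0,0,0,3,0,0,0,0,1,2,1,1,0,3,0,0,0,1,2,1,1,0,0,0,0,0]
Step 19: delete qv at [5, 7, 13, 24] -> counters=[0,1,0,4,0,1,0,1,1,0,3,0,1,1,0,0,0,0,3,0,0,0,0,1,1,1,1,0,3,0,0,0,1,2,1,1,0,0,0,0,0]
Step 20: delete qv at [5, 7, 13, 24] -> counters=[0,1,0,4,0,0,0,0,1,0,3,0,1,0,0,0,0,0,3,0,0,0,0,1,0,1,1,0,3,0,0,0,1,2,1,1,0,0,0,0,0]
Step 21: insert x at [4, 24, 25, 34] -> counters=[0,1,0,4,1,0,0,0,1,0,3,0,1,0,0,0,0,0,3,0,0,0,0,1,1,2,1,0,3,0,0,0,1,2,2,1,0,0,0,0,0]
Step 22: insert j at [1, 13, 16, 34] -> counters=[0,2,0,4,1,0,0,0,1,0,3,0,1,1,0,0,1,0,3,0,0,0,0,1,1,2,1,0,3,0,0,0,1,2,3,1,0,0,0,0,0]
Query a: check counters[16]=1 counters[18]=3 counters[31]=0 counters[34]=3 -> no

Answer: no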